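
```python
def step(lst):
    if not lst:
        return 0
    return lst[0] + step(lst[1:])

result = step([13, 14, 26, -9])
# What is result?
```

13 + 14 + 26 + (-9) + 0 = 44

Answer: 44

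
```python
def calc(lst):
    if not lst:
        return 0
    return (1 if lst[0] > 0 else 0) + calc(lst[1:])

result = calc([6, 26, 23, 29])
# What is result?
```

Count of positive elements in [6, 26, 23, 29] = 4

Answer: 4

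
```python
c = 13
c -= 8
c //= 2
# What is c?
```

Trace:
`c = 13` → c = 13
`c -= 8` → c = 5
`c //= 2` → c = 2
So c = 2

Answer: 2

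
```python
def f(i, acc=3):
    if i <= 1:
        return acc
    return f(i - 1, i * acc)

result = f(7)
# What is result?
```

Accumulator trace (n, acc): (7, 3) -> (6, 21) -> (5, 126) -> (4, 630) -> (3, 2520) -> (2, 7560) -> (1, 15120) -> return 15120

Answer: 15120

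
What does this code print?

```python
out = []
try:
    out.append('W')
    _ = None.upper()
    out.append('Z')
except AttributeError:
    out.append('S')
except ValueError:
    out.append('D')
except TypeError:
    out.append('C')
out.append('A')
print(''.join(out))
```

Execution trace: 'W' (try body) → 'S' (except AttributeError) → 'A' (after the try/except). Output: WSA

Answer: WSA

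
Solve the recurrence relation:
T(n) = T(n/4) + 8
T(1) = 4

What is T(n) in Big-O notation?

Each step divides n by 4 and adds 8. After log_4(n) steps we reach T(1)=4. So T(n) = 8·log_4(n) + 4 = O(log n).

Answer: O(log n)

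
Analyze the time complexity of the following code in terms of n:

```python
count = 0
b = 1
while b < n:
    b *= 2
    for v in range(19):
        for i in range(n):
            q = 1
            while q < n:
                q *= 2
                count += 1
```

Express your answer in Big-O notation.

Each loop level contributes: log n × 1 × n × log n. Multiplying the contributions gives O(n log² n).

Answer: O(n log² n)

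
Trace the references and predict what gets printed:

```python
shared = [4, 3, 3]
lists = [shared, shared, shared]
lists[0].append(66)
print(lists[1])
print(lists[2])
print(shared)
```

Key concept: list of same reference.
Step by step:
`shared = [4, 3, 3]` → shared = [4, 3, 3]
`lists = [shared, shared, shared]` → lists = [[4, 3, 3], [4, 3, 3], [4, 3, 3]]
`lists[0].append(66)` → shared = [4, 3, 3, 66]; lists = [[4, 3, 3, 66], [4, 3, 3, 66], [4, 3, 3, 66]]
`print(lists[1])` → prints [4, 3, 3, 66]
`print(lists[2])` → prints [4, 3, 3, 66]
`print(shared)` → prints [4, 3, 3, 66]

Answer:
[4, 3, 3, 66]
[4, 3, 3, 66]
[4, 3, 3, 66]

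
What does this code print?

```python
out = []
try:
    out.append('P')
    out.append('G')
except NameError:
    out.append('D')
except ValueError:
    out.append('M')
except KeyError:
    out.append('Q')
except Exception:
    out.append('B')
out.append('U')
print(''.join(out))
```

Execution trace: 'P' (try body) → 'G' (try body, no exception) → 'U' (after the try/except). Output: PGU

Answer: PGU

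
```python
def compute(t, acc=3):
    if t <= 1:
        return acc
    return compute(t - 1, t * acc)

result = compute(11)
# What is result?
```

Accumulator trace (n, acc): (11, 3) -> (10, 33) -> (9, 330) -> (8, 2970) -> (7, 23760) -> (6, 166320) -> (5, 997920) -> (4, 4989600) -> (3, 19958400) -> (2, 59875200) -> (1, 119750400) -> return 119750400

Answer: 119750400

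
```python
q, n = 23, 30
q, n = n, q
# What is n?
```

Trace:
`q, n = 23, 30` → q = 23; n = 30
`q, n = n, q` → q = 30; n = 23
So n = 23

Answer: 23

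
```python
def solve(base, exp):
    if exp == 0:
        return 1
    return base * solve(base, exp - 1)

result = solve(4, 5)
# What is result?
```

solve(4, 5) = 4 * 4 * 4 * 4 * 4 = 1024

Answer: 1024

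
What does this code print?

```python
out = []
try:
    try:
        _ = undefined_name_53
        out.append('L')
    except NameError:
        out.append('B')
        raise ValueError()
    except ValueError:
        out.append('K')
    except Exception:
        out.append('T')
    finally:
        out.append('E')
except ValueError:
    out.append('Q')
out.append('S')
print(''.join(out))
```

Execution trace: 'B' (except NameError) → 'E' (finally) → 'Q' (outer except ValueError) → 'S' (after the try/except). Output: BEQS

Answer: BEQS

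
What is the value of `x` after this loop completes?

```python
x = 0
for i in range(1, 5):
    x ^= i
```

XOR of 1 to 4
`x` takes the values: 0 → 1 → 3 → 0 → 4

Answer: 4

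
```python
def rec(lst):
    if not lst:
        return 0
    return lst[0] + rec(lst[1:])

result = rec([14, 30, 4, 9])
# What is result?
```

14 + 30 + 4 + 9 + 0 = 57

Answer: 57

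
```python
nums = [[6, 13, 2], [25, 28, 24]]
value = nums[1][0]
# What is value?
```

Trace:
`nums = [[6, 13, 2], [25, 28, 24]]` → nums = [[6, 13, 2], [25, 28, 24]]
`value = nums[1][0]` → value = 25
So value = 25

Answer: 25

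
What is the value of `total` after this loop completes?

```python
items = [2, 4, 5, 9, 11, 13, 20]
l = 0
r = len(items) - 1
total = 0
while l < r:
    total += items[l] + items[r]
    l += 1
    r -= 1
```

Sum of pairs from ends
`total` takes the values: 0 → 22 → 39 → 55

Answer: 55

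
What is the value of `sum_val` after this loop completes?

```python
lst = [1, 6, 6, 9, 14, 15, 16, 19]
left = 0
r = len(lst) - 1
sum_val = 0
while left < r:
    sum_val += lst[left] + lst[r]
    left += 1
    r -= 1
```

Sum of pairs from ends
`sum_val` takes the values: 0 → 20 → 42 → 63 → 86

Answer: 86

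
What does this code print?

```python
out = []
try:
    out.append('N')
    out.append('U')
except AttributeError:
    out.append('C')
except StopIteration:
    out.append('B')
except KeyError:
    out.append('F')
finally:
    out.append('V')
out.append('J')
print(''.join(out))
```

Execution trace: 'N' (try body) → 'U' (try body, no exception) → 'V' (finally) → 'J' (after the try/except). Output: NUVJ

Answer: NUVJ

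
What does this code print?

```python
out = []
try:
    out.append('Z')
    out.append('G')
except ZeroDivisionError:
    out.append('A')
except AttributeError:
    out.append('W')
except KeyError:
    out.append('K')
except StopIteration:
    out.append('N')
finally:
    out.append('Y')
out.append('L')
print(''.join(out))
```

Execution trace: 'Z' (try body) → 'G' (try body, no exception) → 'Y' (finally) → 'L' (after the try/except). Output: ZGYL

Answer: ZGYL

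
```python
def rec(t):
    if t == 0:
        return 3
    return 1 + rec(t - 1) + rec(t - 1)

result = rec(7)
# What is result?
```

rec(t) = 1 + 2·rec(t-1), rec(0)=3. Closed form: (3+1)·2^7 - 1 = 511.

Answer: 511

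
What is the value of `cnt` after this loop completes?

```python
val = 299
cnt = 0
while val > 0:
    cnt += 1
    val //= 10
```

Count digits by repeated division by 10
`cnt` takes the values: 0 → 1 → 2 → 3

Answer: 3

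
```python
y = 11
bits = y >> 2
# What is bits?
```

Trace:
`y = 11` → y = 11
`bits = y >> 2` → bits = 2
So bits = 2

Answer: 2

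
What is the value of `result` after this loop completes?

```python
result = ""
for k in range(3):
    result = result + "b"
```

Repeat 'b' 3 times
`result` takes the values: "" → "b" → "bb" → "bbb"

Answer: "bbb"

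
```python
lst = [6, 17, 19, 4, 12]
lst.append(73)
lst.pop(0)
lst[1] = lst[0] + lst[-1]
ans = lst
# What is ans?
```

Trace:
`lst = [6, 17, 19, 4, 12]` → lst = [6, 17, 19, 4, 12]
`lst.append(73)` → lst = [6, 17, 19, 4, 12, 73]
`lst.pop(0)` → lst = [17, 19, 4, 12, 73]
`lst[1] = lst[0] + lst[-1]` → lst = [17, 90, 4, 12, 73]
`ans = lst` → ans = [17, 90, 4, 12, 73]
So ans = [17, 90, 4, 12, 73]

Answer: [17, 90, 4, 12, 73]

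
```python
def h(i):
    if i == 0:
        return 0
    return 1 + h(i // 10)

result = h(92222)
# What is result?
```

Count of digits of 92222: 5

Answer: 5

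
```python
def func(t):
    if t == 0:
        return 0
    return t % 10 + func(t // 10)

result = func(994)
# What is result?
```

Sum of digits of 994: 4 + 9 + 9 = 22

Answer: 22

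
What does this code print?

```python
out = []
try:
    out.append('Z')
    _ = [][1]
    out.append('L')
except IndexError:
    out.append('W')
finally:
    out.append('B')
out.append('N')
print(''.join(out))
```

Execution trace: 'Z' (try body) → 'W' (except IndexError) → 'B' (finally) → 'N' (after the try/except). Output: ZWBN

Answer: ZWBN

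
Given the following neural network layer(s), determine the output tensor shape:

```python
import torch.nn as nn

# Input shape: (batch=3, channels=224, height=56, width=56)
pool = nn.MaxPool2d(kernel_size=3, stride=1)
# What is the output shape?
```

Input: (3, 224, 56, 56) -> Output: (3, 224, 54, 54)

Answer: (3, 224, 54, 54)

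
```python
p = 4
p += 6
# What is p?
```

Trace:
`p = 4` → p = 4
`p += 6` → p = 10
So p = 10

Answer: 10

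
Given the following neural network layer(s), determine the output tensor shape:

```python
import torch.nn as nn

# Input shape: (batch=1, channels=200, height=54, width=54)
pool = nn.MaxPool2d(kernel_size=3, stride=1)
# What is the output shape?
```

Input: (1, 200, 54, 54) -> Output: (1, 200, 52, 52)

Answer: (1, 200, 52, 52)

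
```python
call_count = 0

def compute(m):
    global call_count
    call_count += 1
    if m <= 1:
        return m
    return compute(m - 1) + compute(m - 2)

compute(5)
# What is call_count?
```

Calls(m) = 1 + Calls(m-1) + Calls(m-2); Calls(0)=Calls(1)=1. For m=5 this gives 15.

Answer: 15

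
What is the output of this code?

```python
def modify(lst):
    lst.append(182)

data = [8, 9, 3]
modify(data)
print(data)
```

Key concept: function modifies passed list.
Step by step:
`data = [8, 9, 3]` → data = [8, 9, 3]
`modify(data)` → data = [8, 9, 3, 182]
`print(data)` → prints [8, 9, 3, 182]

Answer: [8, 9, 3, 182]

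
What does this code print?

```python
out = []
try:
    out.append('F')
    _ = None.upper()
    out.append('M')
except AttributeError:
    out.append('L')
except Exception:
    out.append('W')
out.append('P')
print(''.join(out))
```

Execution trace: 'F' (try body) → 'L' (except AttributeError) → 'P' (after the try/except). Output: FLP

Answer: FLP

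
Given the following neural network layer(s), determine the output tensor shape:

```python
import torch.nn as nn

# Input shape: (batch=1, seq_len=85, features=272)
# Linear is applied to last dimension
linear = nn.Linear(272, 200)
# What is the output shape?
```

Input: (1, 85, 272) -> Output: (1, 85, 200)

Answer: (1, 85, 200)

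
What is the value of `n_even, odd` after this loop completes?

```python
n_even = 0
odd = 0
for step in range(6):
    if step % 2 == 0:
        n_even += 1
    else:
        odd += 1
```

Count evens and odds in range(6)
`n_even, odd` takes the values: (0, 0) → (1, 0) → (1, 1) → (2, 1) → (2, 2) → (3, 2) → (3, 3)

Answer: 3, 3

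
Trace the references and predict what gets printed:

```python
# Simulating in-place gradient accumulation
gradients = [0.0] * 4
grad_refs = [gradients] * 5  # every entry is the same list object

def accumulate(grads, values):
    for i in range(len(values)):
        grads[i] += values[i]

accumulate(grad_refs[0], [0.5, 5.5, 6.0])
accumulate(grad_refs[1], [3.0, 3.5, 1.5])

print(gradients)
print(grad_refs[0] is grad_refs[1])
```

Key concept: gradient accumulation aliasing.
Step by step:
`gradients = [0.0] * 4` → gradients = [0.0, 0.0, 0.0, 0.0]
`grad_refs = [gradients] * 5` → grad_refs = [[0.0, 0.0, 0.0, 0.0], [0.0, 0.0, 0.0, 0.0], [0.0, 0.0, 0.0, 0.0], [0.0, 0.0, 0.0, 0.0], [0.0, 0.0, 0.0, 0.0]]
`accumulate(grad_refs[0], [0.5, 5.5, 6.0])` → gradients = [0.5, 5.5, 6.0, 0.0]; grad_refs = [[0.5, 5.5, 6.0, 0.0], [0.5, 5.5, 6.0, 0.0], [0.5, 5.5, 6.0, 0.0], [0.5, 5.5, 6.0, 0.0], [0.5, 5.5, 6.0, 0.0]]
`accumulate(grad_refs[1], [3.0, 3.5, 1.5])` → gradients = [3.5, 9.0, 7.5, 0.0]; grad_refs = [[3.5, 9.0, 7.5, 0.0], [3.5, 9.0, 7.5, 0.0], [3.5, 9.0, 7.5, 0.0], [3.5, 9.0, 7.5, 0.0], [3.5, 9.0, 7.5, 0.0]]
`print(gradients)` → prints [3.5, 9.0, 7.5, 0.0]
`print(grad_refs[0] is grad_refs[1])` → prints True

Answer:
[3.5, 9.0, 7.5, 0.0]
True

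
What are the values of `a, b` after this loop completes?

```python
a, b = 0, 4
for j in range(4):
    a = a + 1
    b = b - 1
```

a goes 0→4, b goes 4→0
`a, b` takes the values: (0, 4) → (1, 4) → (1, 3) → (2, 3) → (2, 2) → (3, 2) → (3, 1) → (4, 1) → (4, 0)

Answer: 4, 0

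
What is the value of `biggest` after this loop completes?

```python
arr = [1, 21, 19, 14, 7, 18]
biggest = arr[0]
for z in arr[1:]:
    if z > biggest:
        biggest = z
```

Maximum of [1, 21, 19, 14, 7, 18]
`biggest` takes the values: 1 → 21

Answer: 21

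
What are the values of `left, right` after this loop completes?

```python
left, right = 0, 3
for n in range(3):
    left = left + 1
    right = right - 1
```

left goes 0→3, right goes 3→0
`left, right` takes the values: (0, 3) → (1, 3) → (1, 2) → (2, 2) → (2, 1) → (3, 1) → (3, 0)

Answer: 3, 0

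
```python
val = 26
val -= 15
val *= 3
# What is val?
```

Trace:
`val = 26` → val = 26
`val -= 15` → val = 11
`val *= 3` → val = 33
So val = 33

Answer: 33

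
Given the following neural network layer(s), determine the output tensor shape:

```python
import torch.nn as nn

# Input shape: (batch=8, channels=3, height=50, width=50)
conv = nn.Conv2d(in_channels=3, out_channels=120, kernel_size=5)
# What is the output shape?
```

Input: (8, 3, 50, 50) -> Output: (8, 120, 46, 46)

Answer: (8, 120, 46, 46)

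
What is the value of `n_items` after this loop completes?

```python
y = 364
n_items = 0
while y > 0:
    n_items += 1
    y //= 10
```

Count digits by repeated division by 10
`n_items` takes the values: 0 → 1 → 2 → 3

Answer: 3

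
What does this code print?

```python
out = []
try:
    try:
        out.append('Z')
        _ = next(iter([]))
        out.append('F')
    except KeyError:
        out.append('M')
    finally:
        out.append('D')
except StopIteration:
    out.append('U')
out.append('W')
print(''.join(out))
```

Execution trace: 'Z' (inner try body) → 'D' (inner finally) → 'U' (outer except StopIteration) → 'W' (after the try/except). Output: ZDUW

Answer: ZDUW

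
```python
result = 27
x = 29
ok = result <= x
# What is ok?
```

Trace:
`result = 27` → result = 27
`x = 29` → x = 29
`ok = result <= x` → ok = True
So ok = True

Answer: True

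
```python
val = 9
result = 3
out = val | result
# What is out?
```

Trace:
`val = 9` → val = 9
`result = 3` → result = 3
`out = val | result` → out = 11
So out = 11

Answer: 11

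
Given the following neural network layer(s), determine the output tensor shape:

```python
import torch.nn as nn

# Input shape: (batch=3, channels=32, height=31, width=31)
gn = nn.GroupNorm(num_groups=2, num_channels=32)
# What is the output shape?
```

Input: (3, 32, 31, 31) -> Output: (3, 32, 31, 31)

Answer: (3, 32, 31, 31)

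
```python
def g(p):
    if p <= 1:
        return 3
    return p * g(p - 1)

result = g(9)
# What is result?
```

g(9) = 9 * 8 * 7 * 6 * 5 * 4 * 3 * 2 * 3 = 1088640

Answer: 1088640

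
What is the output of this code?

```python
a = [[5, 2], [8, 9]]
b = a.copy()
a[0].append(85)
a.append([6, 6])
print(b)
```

Key concept: shallow copy with nested lists.
Step by step:
`a = [[5, 2], [8, 9]]` → a = [[5, 2], [8, 9]]
`b = a.copy()` → b = [[5, 2], [8, 9]]
`a[0].append(85)` → a = [[5, 2, 85], [8, 9]]; b = [[5, 2, 85], [8, 9]]
`a.append([6, 6])` → a = [[5, 2, 85], [8, 9], [6, 6]]
`print(b)` → prints [[5, 2, 85], [8, 9]]

Answer: [[5, 2, 85], [8, 9]]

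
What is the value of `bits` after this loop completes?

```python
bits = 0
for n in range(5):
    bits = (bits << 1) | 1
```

Build 5 consecutive 1-bits: 0b11111
`bits` takes the values: 0 → 1 → 3 → 7 → 15 → 31

Answer: 31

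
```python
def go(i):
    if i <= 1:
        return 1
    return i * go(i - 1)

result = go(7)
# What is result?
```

go(7) = 7 * 6 * 5 * 4 * 3 * 2 * 1 = 5040

Answer: 5040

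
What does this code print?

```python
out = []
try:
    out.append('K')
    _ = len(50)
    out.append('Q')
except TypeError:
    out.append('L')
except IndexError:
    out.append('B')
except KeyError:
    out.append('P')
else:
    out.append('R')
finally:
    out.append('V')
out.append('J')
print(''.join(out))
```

Execution trace: 'K' (try body) → 'L' (except TypeError) → 'V' (finally) → 'J' (after the try/except). Output: KLVJ

Answer: KLVJ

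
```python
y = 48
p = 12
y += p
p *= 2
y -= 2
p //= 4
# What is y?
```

Trace:
`y = 48` → y = 48
`p = 12` → p = 12
`y += p` → y = 60
`p *= 2` → p = 24
`y -= 2` → y = 58
`p //= 4` → p = 6
So y = 58

Answer: 58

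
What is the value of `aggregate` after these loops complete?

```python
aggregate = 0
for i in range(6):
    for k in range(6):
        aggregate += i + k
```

Sum of all i+k for i,k in 6x6
`aggregate` takes the values: 0 → 1 → 3 → 6 → 10 → 15 → 16 → 18 → 21 → 25 → 30 → 36 → 38 → 41 → 45 → 50 → 56 → 63 → 66 → 70 → 75 → 81 → 88 → 96 → 100 → 105 → 111 → 118 → 126 → 135 → 140 → 146 → 153 → 161 → 170 → 180

Answer: 180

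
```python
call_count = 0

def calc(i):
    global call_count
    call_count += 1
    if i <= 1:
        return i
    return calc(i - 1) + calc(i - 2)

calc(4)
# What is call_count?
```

Calls(i) = 1 + Calls(i-1) + Calls(i-2); Calls(0)=Calls(1)=1. For i=4 this gives 9.

Answer: 9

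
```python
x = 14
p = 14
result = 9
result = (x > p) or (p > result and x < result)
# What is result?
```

Trace:
`x = 14` → x = 14
`p = 14` → p = 14
`result = 9` → result = 9
`result = (x > p) or (p > result and x < result)` → result = False
So result = False

Answer: False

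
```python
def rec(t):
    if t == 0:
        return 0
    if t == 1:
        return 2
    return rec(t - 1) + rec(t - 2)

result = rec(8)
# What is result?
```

Build up from base cases: rec(0)=0, rec(1)=2, rec(2)=2, rec(3)=4, rec(4)=6, rec(5)=10, rec(6)=16, ..., rec(8)=42

Answer: 42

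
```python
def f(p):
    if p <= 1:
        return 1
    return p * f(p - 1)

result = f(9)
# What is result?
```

f(9) = 9 * 8 * 7 * 6 * 5 * 4 * 3 * 2 * 1 = 362880

Answer: 362880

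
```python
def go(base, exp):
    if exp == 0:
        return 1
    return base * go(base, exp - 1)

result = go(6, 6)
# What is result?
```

go(6, 6) = 6 * 6 * 6 * 6 * 6 * 6 = 46656

Answer: 46656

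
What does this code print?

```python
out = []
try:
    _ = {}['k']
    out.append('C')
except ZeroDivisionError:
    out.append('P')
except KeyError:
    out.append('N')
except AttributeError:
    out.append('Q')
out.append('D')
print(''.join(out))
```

Execution trace: 'N' (except KeyError) → 'D' (after the try/except). Output: ND

Answer: ND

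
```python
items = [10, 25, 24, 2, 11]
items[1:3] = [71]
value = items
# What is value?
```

Trace:
`items = [10, 25, 24, 2, 11]` → items = [10, 25, 24, 2, 11]
`items[1:3] = [71]` → items = [10, 71, 2, 11]
`value = items` → value = [10, 71, 2, 11]
So value = [10, 71, 2, 11]

Answer: [10, 71, 2, 11]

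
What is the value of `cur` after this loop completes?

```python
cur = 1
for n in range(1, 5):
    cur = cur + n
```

Start at 1, add 1 through 4
`cur` takes the values: 1 → 2 → 4 → 7 → 11

Answer: 11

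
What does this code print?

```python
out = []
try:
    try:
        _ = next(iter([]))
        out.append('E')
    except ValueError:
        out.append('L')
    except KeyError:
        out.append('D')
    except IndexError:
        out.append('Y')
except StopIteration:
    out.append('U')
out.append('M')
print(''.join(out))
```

Execution trace: 'U' (outer except StopIteration) → 'M' (after the try/except). Output: UM

Answer: UM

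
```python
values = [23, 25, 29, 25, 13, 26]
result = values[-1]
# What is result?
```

Trace:
`values = [23, 25, 29, 25, 13, 26]` → values = [23, 25, 29, 25, 13, 26]
`result = values[-1]` → result = 26
So result = 26

Answer: 26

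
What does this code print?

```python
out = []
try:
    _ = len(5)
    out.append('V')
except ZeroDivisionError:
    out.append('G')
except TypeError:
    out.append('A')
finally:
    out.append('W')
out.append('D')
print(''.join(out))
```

Execution trace: 'A' (except TypeError) → 'W' (finally) → 'D' (after the try/except). Output: AWD

Answer: AWD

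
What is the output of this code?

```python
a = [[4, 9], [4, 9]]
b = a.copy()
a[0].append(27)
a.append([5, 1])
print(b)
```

Key concept: shallow copy with nested lists.
Step by step:
`a = [[4, 9], [4, 9]]` → a = [[4, 9], [4, 9]]
`b = a.copy()` → b = [[4, 9], [4, 9]]
`a[0].append(27)` → a = [[4, 9, 27], [4, 9]]; b = [[4, 9, 27], [4, 9]]
`a.append([5, 1])` → a = [[4, 9, 27], [4, 9], [5, 1]]
`print(b)` → prints [[4, 9, 27], [4, 9]]

Answer: [[4, 9, 27], [4, 9]]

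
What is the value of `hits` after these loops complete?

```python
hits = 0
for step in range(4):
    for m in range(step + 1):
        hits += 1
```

Triangle: 1 + 2 + ... + 4
`hits` takes the values: 0 → 1 → 2 → 3 → 4 → 5 → 6 → 7 → 8 → 9 → 10

Answer: 10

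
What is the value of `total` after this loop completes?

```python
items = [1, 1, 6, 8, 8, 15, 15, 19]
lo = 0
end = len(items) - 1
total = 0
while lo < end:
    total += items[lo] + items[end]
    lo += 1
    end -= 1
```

Sum of pairs from ends
`total` takes the values: 0 → 20 → 36 → 57 → 73

Answer: 73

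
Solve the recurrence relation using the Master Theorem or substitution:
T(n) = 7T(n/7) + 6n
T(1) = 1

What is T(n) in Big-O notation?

By Master Theorem: a=7, b=7, f(n)=6n. Since log_7(7) = 1 and f(n) = Θ(n^1), Case 2 applies. T(n) = O(n log n).

Answer: O(n log n)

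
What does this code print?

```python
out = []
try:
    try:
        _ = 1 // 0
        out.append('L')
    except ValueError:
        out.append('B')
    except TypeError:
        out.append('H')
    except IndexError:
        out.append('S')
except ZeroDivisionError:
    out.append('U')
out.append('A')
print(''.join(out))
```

Execution trace: 'U' (outer except ZeroDivisionError) → 'A' (after the try/except). Output: UA

Answer: UA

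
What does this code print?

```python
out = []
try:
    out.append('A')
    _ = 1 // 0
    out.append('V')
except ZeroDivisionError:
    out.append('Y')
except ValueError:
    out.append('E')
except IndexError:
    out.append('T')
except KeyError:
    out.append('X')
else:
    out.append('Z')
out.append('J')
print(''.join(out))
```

Execution trace: 'A' (try body) → 'Y' (except ZeroDivisionError) → 'J' (after the try/except). Output: AYJ

Answer: AYJ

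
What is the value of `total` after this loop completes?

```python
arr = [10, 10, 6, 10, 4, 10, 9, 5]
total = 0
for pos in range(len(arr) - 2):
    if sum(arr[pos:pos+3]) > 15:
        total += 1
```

Count windows with sum > 15
`total` takes the values: 0 → 1 → 2 → 3 → 4 → 5 → 6

Answer: 6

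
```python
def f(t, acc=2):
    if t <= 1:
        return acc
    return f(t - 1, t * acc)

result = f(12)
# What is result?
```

Accumulator trace (n, acc): (12, 2) -> (11, 24) -> (10, 264) -> (9, 2640) -> (8, 23760) -> (7, 190080) -> (6, 1330560) -> (5, 7983360) -> (4, 39916800) -> (3, 159667200) -> (2, 479001600) -> (1, 958003200) -> return 958003200

Answer: 958003200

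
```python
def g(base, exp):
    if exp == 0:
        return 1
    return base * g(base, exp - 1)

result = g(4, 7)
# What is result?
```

g(4, 7) = 4 * 4 * 4 * 4 * 4 * 4 * 4 = 16384

Answer: 16384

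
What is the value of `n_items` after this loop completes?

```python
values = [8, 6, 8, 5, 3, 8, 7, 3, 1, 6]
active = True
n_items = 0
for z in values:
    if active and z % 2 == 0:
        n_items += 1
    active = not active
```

Count even values at even positions
`n_items` takes the values: 0 → 1 → 2

Answer: 2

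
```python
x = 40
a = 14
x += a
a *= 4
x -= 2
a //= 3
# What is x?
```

Trace:
`x = 40` → x = 40
`a = 14` → a = 14
`x += a` → x = 54
`a *= 4` → a = 56
`x -= 2` → x = 52
`a //= 3` → a = 18
So x = 52

Answer: 52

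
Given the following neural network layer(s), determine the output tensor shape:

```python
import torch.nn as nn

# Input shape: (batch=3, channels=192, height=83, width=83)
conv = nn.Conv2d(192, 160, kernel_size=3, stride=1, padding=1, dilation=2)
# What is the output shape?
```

Input: (3, 192, 83, 83) -> Output: (3, 160, 81, 81)

Answer: (3, 160, 81, 81)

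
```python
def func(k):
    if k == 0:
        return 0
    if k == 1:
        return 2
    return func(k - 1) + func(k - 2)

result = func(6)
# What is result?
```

Build up from base cases: func(0)=0, func(1)=2, func(2)=2, func(3)=4, func(4)=6, func(5)=10, func(6)=16

Answer: 16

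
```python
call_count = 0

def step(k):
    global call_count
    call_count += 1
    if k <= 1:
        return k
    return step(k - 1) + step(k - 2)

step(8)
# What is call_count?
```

Calls(k) = 1 + Calls(k-1) + Calls(k-2); Calls(0)=Calls(1)=1. For k=8 this gives 67.

Answer: 67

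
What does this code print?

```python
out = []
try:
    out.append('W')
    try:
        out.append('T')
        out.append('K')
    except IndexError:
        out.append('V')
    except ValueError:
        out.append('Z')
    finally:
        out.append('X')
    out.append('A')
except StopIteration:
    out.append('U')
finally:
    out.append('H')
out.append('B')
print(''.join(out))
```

Execution trace: 'W' (try body) → 'T' (inner try body) → 'K' (inner try body, no exception) → 'X' (inner finally) → 'A' (try body, no exception) → 'H' (finally) → 'B' (after the try/except). Output: WTKXAHB

Answer: WTKXAHB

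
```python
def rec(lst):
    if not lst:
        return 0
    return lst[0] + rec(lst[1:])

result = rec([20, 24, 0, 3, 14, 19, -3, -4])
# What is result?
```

20 + 24 + 0 + 3 + 14 + 19 + (-3) + (-4) + 0 = 73

Answer: 73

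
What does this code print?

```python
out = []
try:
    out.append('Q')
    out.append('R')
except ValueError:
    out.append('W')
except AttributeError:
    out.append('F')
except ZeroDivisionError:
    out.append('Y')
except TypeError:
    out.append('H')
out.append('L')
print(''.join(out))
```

Execution trace: 'Q' (try body) → 'R' (try body, no exception) → 'L' (after the try/except). Output: QRL

Answer: QRL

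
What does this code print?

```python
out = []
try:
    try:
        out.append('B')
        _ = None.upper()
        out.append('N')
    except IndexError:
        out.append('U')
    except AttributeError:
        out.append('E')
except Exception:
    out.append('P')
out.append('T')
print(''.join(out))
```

Execution trace: 'B' (inner try body) → 'E' (inner except AttributeError) → 'T' (after the try/except). Output: BET

Answer: BET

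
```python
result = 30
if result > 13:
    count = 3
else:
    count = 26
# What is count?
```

Trace:
`result = 30` → result = 30
`if result > 13: ...` → result > 13 is True → count = 3
So count = 3

Answer: 3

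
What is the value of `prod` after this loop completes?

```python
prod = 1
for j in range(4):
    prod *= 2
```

2^4 = 16
`prod` takes the values: 1 → 2 → 4 → 8 → 16

Answer: 16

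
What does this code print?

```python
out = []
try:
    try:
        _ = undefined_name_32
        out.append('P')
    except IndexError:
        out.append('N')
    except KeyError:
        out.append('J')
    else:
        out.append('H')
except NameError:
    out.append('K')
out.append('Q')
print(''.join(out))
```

Execution trace: 'K' (outer except NameError) → 'Q' (after the try/except). Output: KQ

Answer: KQ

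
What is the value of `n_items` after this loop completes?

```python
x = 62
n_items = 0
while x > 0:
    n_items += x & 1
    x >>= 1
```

Count set bits in 62 (binary: 0b111110)
`n_items` takes the values: 0 → 1 → 2 → 3 → 4 → 5

Answer: 5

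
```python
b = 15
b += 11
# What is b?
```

Trace:
`b = 15` → b = 15
`b += 11` → b = 26
So b = 26

Answer: 26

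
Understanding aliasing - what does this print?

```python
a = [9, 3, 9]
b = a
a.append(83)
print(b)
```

Key concept: basic list aliasing.
Step by step:
`a = [9, 3, 9]` → a = [9, 3, 9]
`b = a` → b = [9, 3, 9] (same object as a)
`a.append(83)` → a = [9, 3, 9, 83] (same object as b); b = [9, 3, 9, 83] (same object as a)
`print(b)` → prints [9, 3, 9, 83]

Answer: [9, 3, 9, 83]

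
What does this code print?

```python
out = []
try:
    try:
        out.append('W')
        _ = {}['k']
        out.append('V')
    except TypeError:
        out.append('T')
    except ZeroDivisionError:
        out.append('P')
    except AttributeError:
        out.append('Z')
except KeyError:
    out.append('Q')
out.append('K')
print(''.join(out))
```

Execution trace: 'W' (try body) → 'Q' (outer except KeyError) → 'K' (after the try/except). Output: WQK

Answer: WQK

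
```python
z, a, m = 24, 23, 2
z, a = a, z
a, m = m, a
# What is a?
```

Trace:
`z, a, m = 24, 23, 2` → z = 24; a = 23; m = 2
`z, a = a, z` → z = 23; a = 24
`a, m = m, a` → a = 2; m = 24
So a = 2

Answer: 2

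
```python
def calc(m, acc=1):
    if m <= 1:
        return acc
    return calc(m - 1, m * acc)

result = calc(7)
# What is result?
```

Accumulator trace (n, acc): (7, 1) -> (6, 7) -> (5, 42) -> (4, 210) -> (3, 840) -> (2, 2520) -> (1, 5040) -> return 5040

Answer: 5040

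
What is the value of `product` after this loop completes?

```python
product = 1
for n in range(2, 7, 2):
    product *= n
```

Product of even numbers 2 to 6
`product` takes the values: 1 → 2 → 8 → 48

Answer: 48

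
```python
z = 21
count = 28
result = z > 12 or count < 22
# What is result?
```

Trace:
`z = 21` → z = 21
`count = 28` → count = 28
`result = z > 12 or count < 22` → result = True
So result = True

Answer: True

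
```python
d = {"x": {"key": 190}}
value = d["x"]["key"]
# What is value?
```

Trace:
`d = {"x": {"key": 190}}` → d = {'x': {'key': 190}}
`value = d["x"]["key"]` → value = 190
So value = 190

Answer: 190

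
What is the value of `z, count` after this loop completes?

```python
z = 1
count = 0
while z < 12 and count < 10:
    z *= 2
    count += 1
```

Double until >= 12 or 10 iterations
`z, count` takes the values: (1, 0) → (2, 0) → (2, 1) → (4, 1) → (4, 2) → (8, 2) → (8, 3) → (16, 3) → (16, 4)

Answer: 16, 4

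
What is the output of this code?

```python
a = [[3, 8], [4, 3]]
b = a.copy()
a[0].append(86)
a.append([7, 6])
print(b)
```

Key concept: shallow copy with nested lists.
Step by step:
`a = [[3, 8], [4, 3]]` → a = [[3, 8], [4, 3]]
`b = a.copy()` → b = [[3, 8], [4, 3]]
`a[0].append(86)` → a = [[3, 8, 86], [4, 3]]; b = [[3, 8, 86], [4, 3]]
`a.append([7, 6])` → a = [[3, 8, 86], [4, 3], [7, 6]]
`print(b)` → prints [[3, 8, 86], [4, 3]]

Answer: [[3, 8, 86], [4, 3]]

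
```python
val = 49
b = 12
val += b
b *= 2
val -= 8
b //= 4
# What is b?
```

Trace:
`val = 49` → val = 49
`b = 12` → b = 12
`val += b` → val = 61
`b *= 2` → b = 24
`val -= 8` → val = 53
`b //= 4` → b = 6
So b = 6

Answer: 6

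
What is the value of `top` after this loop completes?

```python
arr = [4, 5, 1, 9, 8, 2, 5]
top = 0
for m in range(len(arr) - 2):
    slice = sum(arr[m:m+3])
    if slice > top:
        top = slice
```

Max sum of 3-element window in [4, 5, 1, 9, 8, 2, 5]
`top` takes the values: 0 → 10 → 15 → 18 → 19

Answer: 19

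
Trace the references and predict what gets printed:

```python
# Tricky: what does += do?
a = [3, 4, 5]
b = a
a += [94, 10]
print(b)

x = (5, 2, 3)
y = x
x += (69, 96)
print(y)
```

Key concept: += behavior differs for mutable vs immutable.
Step by step:
`a = [3, 4, 5]` → a = [3, 4, 5]
`b = a` → b = [3, 4, 5] (same object as a)
`a += [94, 10]` → a = [3, 4, 5, 94, 10] (same object as b); b = [3, 4, 5, 94, 10] (same object as a)
`print(b)` → prints [3, 4, 5, 94, 10]
`x = (5, 2, 3)` → x = (5, 2, 3)
`y = x` → y = (5, 2, 3)
`x += (69, 96)` → x = (5, 2, 3, 69, 96)
`print(y)` → prints (5, 2, 3)

Answer:
[3, 4, 5, 94, 10]
(5, 2, 3)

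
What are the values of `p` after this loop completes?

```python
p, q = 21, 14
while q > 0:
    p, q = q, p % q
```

GCD of 21 and 14
`p` takes the values: 21 → 14 → 7

Answer: 7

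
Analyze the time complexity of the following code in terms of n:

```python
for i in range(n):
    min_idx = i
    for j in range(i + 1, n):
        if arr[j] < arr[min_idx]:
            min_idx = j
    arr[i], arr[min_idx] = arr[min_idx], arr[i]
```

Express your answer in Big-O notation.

This is Selection sort. Time complexity: O(n²).

Answer: O(n²)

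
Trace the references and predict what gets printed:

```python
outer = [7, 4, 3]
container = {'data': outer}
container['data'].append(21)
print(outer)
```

Key concept: dict holds reference to list.
Step by step:
`outer = [7, 4, 3]` → outer = [7, 4, 3]
`container = {'data': outer}` → container = {'data': [7, 4, 3]}
`container['data'].append(21)` → outer = [7, 4, 3, 21]; container = {'data': [7, 4, 3, 21]}
`print(outer)` → prints [7, 4, 3, 21]

Answer: [7, 4, 3, 21]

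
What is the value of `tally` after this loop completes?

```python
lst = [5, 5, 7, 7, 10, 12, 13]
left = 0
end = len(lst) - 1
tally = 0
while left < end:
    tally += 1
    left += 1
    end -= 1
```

Iterations until pointers meet (list length 7)
`tally` takes the values: 0 → 1 → 2 → 3

Answer: 3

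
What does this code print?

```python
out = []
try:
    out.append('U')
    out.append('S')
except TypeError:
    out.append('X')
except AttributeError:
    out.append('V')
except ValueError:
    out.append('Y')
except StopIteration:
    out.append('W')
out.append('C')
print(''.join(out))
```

Execution trace: 'U' (try body) → 'S' (try body, no exception) → 'C' (after the try/except). Output: USC

Answer: USC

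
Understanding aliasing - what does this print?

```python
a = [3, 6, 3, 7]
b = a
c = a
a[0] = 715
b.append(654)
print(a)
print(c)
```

Key concept: multiple aliases.
Step by step:
`a = [3, 6, 3, 7]` → a = [3, 6, 3, 7]
`b = a` → b = [3, 6, 3, 7] (same object as a)
`c = a` → c = [3, 6, 3, 7] (same object as a, b)
`a[0] = 715` → a = [715, 6, 3, 7] (same object as b, c); b = [715, 6, 3, 7] (same object as a, c); c = [715, 6, 3, 7] (same object as a, b)
`b.append(654)` → a = [715, 6, 3, 7, 654] (same object as b, c); b = [715, 6, 3, 7, 654] (same object as a, c); c = [715, 6, 3, 7, 654] (same object as a, b)
`print(a)` → prints [715, 6, 3, 7, 654]
`print(c)` → prints [715, 6, 3, 7, 654]

Answer:
[715, 6, 3, 7, 654]
[715, 6, 3, 7, 654]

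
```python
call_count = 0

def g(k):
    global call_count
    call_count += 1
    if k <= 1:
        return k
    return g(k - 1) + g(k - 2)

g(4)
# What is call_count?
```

Calls(k) = 1 + Calls(k-1) + Calls(k-2); Calls(0)=Calls(1)=1. For k=4 this gives 9.

Answer: 9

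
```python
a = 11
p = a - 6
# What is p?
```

Trace:
`a = 11` → a = 11
`p = a - 6` → p = 5
So p = 5

Answer: 5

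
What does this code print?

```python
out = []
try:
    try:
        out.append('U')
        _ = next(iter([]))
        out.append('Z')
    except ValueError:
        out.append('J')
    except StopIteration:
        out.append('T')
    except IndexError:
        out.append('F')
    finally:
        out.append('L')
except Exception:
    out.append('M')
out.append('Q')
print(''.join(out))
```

Execution trace: 'U' (inner try body) → 'T' (inner except StopIteration) → 'L' (inner finally) → 'Q' (after the try/except). Output: UTLQ

Answer: UTLQ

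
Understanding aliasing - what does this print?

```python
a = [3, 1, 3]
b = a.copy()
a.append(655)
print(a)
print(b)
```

Key concept: list.copy() creates independent copy.
Step by step:
`a = [3, 1, 3]` → a = [3, 1, 3]
`b = a.copy()` → b = [3, 1, 3]
`a.append(655)` → a = [3, 1, 3, 655]
`print(a)` → prints [3, 1, 3, 655]
`print(b)` → prints [3, 1, 3]

Answer:
[3, 1, 3, 655]
[3, 1, 3]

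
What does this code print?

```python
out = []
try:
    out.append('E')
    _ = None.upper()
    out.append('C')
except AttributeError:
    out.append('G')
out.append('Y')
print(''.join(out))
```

Execution trace: 'E' (try body) → 'G' (except AttributeError) → 'Y' (after the try/except). Output: EGY

Answer: EGY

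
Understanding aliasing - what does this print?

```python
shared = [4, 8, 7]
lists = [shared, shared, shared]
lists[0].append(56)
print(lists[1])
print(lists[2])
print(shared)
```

Key concept: list of same reference.
Step by step:
`shared = [4, 8, 7]` → shared = [4, 8, 7]
`lists = [shared, shared, shared]` → lists = [[4, 8, 7], [4, 8, 7], [4, 8, 7]]
`lists[0].append(56)` → shared = [4, 8, 7, 56]; lists = [[4, 8, 7, 56], [4, 8, 7, 56], [4, 8, 7, 56]]
`print(lists[1])` → prints [4, 8, 7, 56]
`print(lists[2])` → prints [4, 8, 7, 56]
`print(shared)` → prints [4, 8, 7, 56]

Answer:
[4, 8, 7, 56]
[4, 8, 7, 56]
[4, 8, 7, 56]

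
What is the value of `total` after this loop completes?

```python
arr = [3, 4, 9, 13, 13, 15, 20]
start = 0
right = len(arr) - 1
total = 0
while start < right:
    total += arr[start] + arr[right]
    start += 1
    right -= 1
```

Sum of pairs from ends
`total` takes the values: 0 → 23 → 42 → 64

Answer: 64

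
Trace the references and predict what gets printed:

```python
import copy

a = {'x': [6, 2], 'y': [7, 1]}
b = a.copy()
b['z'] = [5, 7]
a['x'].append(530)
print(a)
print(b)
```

Key concept: shallow copy of dict with mutable values.
Step by step:
`a = {'x': [6, 2], 'y': [7, 1]}` → a = {'x': [6, 2], 'y': [7, 1]}
`b = a.copy()` → b = {'x': [6, 2], 'y': [7, 1]}
`b['z'] = [5, 7]` → b = {'x': [6, 2], 'y': [7, 1], 'z': [5, 7]}
`a['x'].append(530)` → a = {'x': [6, 2, 530], 'y': [7, 1]}; b = {'x': [6, 2, 530], 'y': [7, 1], 'z': [5, 7]}
`print(a)` → prints {'x': [6, 2, 530], 'y': [7, 1]}
`print(b)` → prints {'x': [6, 2, 530], 'y': [7, 1], 'z': [5, 7]}

Answer:
{'x': [6, 2, 530], 'y': [7, 1]}
{'x': [6, 2, 530], 'y': [7, 1], 'z': [5, 7]}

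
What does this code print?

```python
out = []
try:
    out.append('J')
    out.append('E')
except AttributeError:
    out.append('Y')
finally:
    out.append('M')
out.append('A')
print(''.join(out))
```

Execution trace: 'J' (try body) → 'E' (try body, no exception) → 'M' (finally) → 'A' (after the try/except). Output: JEMA

Answer: JEMA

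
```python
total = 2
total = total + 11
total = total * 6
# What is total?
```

Trace:
`total = 2` → total = 2
`total = total + 11` → total = 13
`total = total * 6` → total = 78
So total = 78

Answer: 78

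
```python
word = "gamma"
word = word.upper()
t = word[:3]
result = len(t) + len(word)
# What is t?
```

Trace:
`word = "gamma"` → word = 'gamma'
`word = word.upper()` → word = 'GAMMA'
`t = word[:3]` → t = 'GAM'
`result = len(t) + len(word)` → result = 8
So t = 'GAM'

Answer: 'GAM'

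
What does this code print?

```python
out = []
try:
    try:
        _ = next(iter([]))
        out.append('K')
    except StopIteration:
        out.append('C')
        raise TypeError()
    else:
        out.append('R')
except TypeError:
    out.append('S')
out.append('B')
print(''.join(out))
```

Execution trace: 'C' (inner except StopIteration) → 'S' (outer except TypeError) → 'B' (after the try/except). Output: CSB

Answer: CSB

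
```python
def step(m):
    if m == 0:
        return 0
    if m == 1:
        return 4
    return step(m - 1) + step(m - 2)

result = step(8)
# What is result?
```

Build up from base cases: step(0)=0, step(1)=4, step(2)=4, step(3)=8, step(4)=12, step(5)=20, step(6)=32, ..., step(8)=84

Answer: 84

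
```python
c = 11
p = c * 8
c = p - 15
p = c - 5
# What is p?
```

Trace:
`c = 11` → c = 11
`p = c * 8` → p = 88
`c = p - 15` → c = 73
`p = c - 5` → p = 68
So p = 68

Answer: 68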